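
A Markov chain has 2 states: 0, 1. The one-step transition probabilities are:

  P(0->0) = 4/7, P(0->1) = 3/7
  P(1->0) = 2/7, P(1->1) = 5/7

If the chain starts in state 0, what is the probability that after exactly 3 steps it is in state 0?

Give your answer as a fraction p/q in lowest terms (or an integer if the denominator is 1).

Answer: 142/343

Derivation:
Computing P^3 by repeated multiplication:
P^1 =
  0: [4/7, 3/7]
  1: [2/7, 5/7]
P^2 =
  0: [22/49, 27/49]
  1: [18/49, 31/49]
P^3 =
  0: [142/343, 201/343]
  1: [134/343, 209/343]

(P^3)[0 -> 0] = 142/343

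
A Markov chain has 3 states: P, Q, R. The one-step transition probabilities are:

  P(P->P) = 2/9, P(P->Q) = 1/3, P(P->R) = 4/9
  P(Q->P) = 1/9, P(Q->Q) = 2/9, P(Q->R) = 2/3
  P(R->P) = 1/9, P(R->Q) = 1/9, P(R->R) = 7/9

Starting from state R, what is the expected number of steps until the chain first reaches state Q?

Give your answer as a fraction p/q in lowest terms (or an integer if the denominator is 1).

Answer: 36/5

Derivation:
Let h_i = expected steps to first reach Q from state i.
Boundary: h_Q = 0.
First-step equations for the other states:
  h_P = 1 + 2/9*h_P + 1/3*h_Q + 4/9*h_R
  h_R = 1 + 1/9*h_P + 1/9*h_Q + 7/9*h_R

Substituting h_Q = 0 and rearranging gives the linear system (I - Q) h = 1:
  [7/9, -4/9] . (h_P, h_R) = 1
  [-1/9, 2/9] . (h_P, h_R) = 1

Solving yields:
  h_P = 27/5
  h_R = 36/5

Starting state is R, so the expected hitting time is h_R = 36/5.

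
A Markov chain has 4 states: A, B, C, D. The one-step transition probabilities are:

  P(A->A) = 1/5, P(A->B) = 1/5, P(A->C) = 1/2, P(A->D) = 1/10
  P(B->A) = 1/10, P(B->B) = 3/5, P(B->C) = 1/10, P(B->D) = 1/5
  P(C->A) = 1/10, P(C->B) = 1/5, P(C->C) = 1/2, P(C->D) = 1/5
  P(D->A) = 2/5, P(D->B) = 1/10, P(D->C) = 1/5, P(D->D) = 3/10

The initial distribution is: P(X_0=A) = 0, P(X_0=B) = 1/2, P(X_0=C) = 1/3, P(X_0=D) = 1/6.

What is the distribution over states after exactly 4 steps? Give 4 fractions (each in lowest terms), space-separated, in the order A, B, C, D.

Answer: 447/2500 571/1875 393/1250 1517/7500

Derivation:
Propagating the distribution step by step (d_{t+1} = d_t * P):
d_0 = (A=0, B=1/2, C=1/3, D=1/6)
  d_1[A] = 0*1/5 + 1/2*1/10 + 1/3*1/10 + 1/6*2/5 = 3/20
  d_1[B] = 0*1/5 + 1/2*3/5 + 1/3*1/5 + 1/6*1/10 = 23/60
  d_1[C] = 0*1/2 + 1/2*1/10 + 1/3*1/2 + 1/6*1/5 = 1/4
  d_1[D] = 0*1/10 + 1/2*1/5 + 1/3*1/5 + 1/6*3/10 = 13/60
d_1 = (A=3/20, B=23/60, C=1/4, D=13/60)
  d_2[A] = 3/20*1/5 + 23/60*1/10 + 1/4*1/10 + 13/60*2/5 = 9/50
  d_2[B] = 3/20*1/5 + 23/60*3/5 + 1/4*1/5 + 13/60*1/10 = 199/600
  d_2[C] = 3/20*1/2 + 23/60*1/10 + 1/4*1/2 + 13/60*1/5 = 169/600
  d_2[D] = 3/20*1/10 + 23/60*1/5 + 1/4*1/5 + 13/60*3/10 = 31/150
d_2 = (A=9/50, B=199/600, C=169/600, D=31/150)
  d_3[A] = 9/50*1/5 + 199/600*1/10 + 169/600*1/10 + 31/150*2/5 = 9/50
  d_3[B] = 9/50*1/5 + 199/600*3/5 + 169/600*1/5 + 31/150*1/10 = 39/125
  d_3[C] = 9/50*1/2 + 199/600*1/10 + 169/600*1/2 + 31/150*1/5 = 229/750
  d_3[D] = 9/50*1/10 + 199/600*1/5 + 169/600*1/5 + 31/150*3/10 = 76/375
d_3 = (A=9/50, B=39/125, C=229/750, D=76/375)
  d_4[A] = 9/50*1/5 + 39/125*1/10 + 229/750*1/10 + 76/375*2/5 = 447/2500
  d_4[B] = 9/50*1/5 + 39/125*3/5 + 229/750*1/5 + 76/375*1/10 = 571/1875
  d_4[C] = 9/50*1/2 + 39/125*1/10 + 229/750*1/2 + 76/375*1/5 = 393/1250
  d_4[D] = 9/50*1/10 + 39/125*1/5 + 229/750*1/5 + 76/375*3/10 = 1517/7500
d_4 = (A=447/2500, B=571/1875, C=393/1250, D=1517/7500)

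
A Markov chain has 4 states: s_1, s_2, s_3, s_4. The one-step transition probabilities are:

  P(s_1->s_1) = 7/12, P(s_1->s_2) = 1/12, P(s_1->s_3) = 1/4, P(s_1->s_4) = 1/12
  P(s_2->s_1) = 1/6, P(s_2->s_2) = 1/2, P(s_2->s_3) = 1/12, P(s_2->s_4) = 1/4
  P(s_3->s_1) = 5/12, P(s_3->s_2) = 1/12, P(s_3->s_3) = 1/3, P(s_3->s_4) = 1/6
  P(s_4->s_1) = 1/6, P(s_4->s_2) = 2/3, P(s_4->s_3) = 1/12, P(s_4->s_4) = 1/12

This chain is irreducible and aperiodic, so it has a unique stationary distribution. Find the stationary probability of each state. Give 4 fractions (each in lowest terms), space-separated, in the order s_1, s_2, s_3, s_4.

The stationary distribution satisfies pi = pi * P, i.e.:
  pi_s_1 = 7/12*pi_s_1 + 1/6*pi_s_2 + 5/12*pi_s_3 + 1/6*pi_s_4
  pi_s_2 = 1/12*pi_s_1 + 1/2*pi_s_2 + 1/12*pi_s_3 + 2/3*pi_s_4
  pi_s_3 = 1/4*pi_s_1 + 1/12*pi_s_2 + 1/3*pi_s_3 + 1/12*pi_s_4
  pi_s_4 = 1/12*pi_s_1 + 1/4*pi_s_2 + 1/6*pi_s_3 + 1/12*pi_s_4
with normalization: pi_s_1 + pi_s_2 + pi_s_3 + pi_s_4 = 1.

Using the first 3 balance equations plus normalization, the linear system A*pi = b is:
  [-5/12, 1/6, 5/12, 1/6] . pi = 0
  [1/12, -1/2, 1/12, 2/3] . pi = 0
  [1/4, 1/12, -2/3, 1/12] . pi = 0
  [1, 1, 1, 1] . pi = 1

Solving yields:
  pi_s_1 = 7/19
  pi_s_2 = 116/399
  pi_s_3 = 11/57
  pi_s_4 = 59/399

Verification (pi * P):
  7/19*7/12 + 116/399*1/6 + 11/57*5/12 + 59/399*1/6 = 7/19 = pi_s_1  (ok)
  7/19*1/12 + 116/399*1/2 + 11/57*1/12 + 59/399*2/3 = 116/399 = pi_s_2  (ok)
  7/19*1/4 + 116/399*1/12 + 11/57*1/3 + 59/399*1/12 = 11/57 = pi_s_3  (ok)
  7/19*1/12 + 116/399*1/4 + 11/57*1/6 + 59/399*1/12 = 59/399 = pi_s_4  (ok)

Answer: 7/19 116/399 11/57 59/399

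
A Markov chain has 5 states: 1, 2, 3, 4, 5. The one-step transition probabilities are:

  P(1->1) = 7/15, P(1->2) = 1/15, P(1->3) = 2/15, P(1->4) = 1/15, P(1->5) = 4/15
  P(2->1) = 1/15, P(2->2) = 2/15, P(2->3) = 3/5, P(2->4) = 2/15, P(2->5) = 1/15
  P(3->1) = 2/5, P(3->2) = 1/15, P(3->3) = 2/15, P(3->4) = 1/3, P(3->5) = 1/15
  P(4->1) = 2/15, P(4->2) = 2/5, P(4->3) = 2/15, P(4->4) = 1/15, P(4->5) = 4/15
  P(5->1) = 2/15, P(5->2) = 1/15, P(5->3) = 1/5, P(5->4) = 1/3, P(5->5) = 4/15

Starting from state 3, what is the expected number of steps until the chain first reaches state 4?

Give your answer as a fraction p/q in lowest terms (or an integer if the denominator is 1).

Answer: 9450/2123

Derivation:
Let h_i = expected steps to first reach 4 from state i.
Boundary: h_4 = 0.
First-step equations for the other states:
  h_1 = 1 + 7/15*h_1 + 1/15*h_2 + 2/15*h_3 + 1/15*h_4 + 4/15*h_5
  h_2 = 1 + 1/15*h_1 + 2/15*h_2 + 3/5*h_3 + 2/15*h_4 + 1/15*h_5
  h_3 = 1 + 2/5*h_1 + 1/15*h_2 + 2/15*h_3 + 1/3*h_4 + 1/15*h_5
  h_5 = 1 + 2/15*h_1 + 1/15*h_2 + 1/5*h_3 + 1/3*h_4 + 4/15*h_5

Substituting h_4 = 0 and rearranging gives the linear system (I - Q) h = 1:
  [8/15, -1/15, -2/15, -4/15] . (h_1, h_2, h_3, h_5) = 1
  [-1/15, 13/15, -3/5, -1/15] . (h_1, h_2, h_3, h_5) = 1
  [-2/5, -1/15, 13/15, -1/15] . (h_1, h_2, h_3, h_5) = 1
  [-2/15, -1/15, -1/5, 11/15] . (h_1, h_2, h_3, h_5) = 1

Solving yields:
  h_1 = 11970/2123
  h_2 = 10575/2123
  h_3 = 9450/2123
  h_5 = 8610/2123

Starting state is 3, so the expected hitting time is h_3 = 9450/2123.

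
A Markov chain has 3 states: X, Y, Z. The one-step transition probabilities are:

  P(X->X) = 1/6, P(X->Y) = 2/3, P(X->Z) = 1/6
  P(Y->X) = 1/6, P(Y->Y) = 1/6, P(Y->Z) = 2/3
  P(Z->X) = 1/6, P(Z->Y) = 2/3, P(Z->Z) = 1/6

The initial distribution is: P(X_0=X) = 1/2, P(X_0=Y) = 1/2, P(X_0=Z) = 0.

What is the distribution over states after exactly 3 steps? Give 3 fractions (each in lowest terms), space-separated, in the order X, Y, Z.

Propagating the distribution step by step (d_{t+1} = d_t * P):
d_0 = (X=1/2, Y=1/2, Z=0)
  d_1[X] = 1/2*1/6 + 1/2*1/6 + 0*1/6 = 1/6
  d_1[Y] = 1/2*2/3 + 1/2*1/6 + 0*2/3 = 5/12
  d_1[Z] = 1/2*1/6 + 1/2*2/3 + 0*1/6 = 5/12
d_1 = (X=1/6, Y=5/12, Z=5/12)
  d_2[X] = 1/6*1/6 + 5/12*1/6 + 5/12*1/6 = 1/6
  d_2[Y] = 1/6*2/3 + 5/12*1/6 + 5/12*2/3 = 11/24
  d_2[Z] = 1/6*1/6 + 5/12*2/3 + 5/12*1/6 = 3/8
d_2 = (X=1/6, Y=11/24, Z=3/8)
  d_3[X] = 1/6*1/6 + 11/24*1/6 + 3/8*1/6 = 1/6
  d_3[Y] = 1/6*2/3 + 11/24*1/6 + 3/8*2/3 = 7/16
  d_3[Z] = 1/6*1/6 + 11/24*2/3 + 3/8*1/6 = 19/48
d_3 = (X=1/6, Y=7/16, Z=19/48)

Answer: 1/6 7/16 19/48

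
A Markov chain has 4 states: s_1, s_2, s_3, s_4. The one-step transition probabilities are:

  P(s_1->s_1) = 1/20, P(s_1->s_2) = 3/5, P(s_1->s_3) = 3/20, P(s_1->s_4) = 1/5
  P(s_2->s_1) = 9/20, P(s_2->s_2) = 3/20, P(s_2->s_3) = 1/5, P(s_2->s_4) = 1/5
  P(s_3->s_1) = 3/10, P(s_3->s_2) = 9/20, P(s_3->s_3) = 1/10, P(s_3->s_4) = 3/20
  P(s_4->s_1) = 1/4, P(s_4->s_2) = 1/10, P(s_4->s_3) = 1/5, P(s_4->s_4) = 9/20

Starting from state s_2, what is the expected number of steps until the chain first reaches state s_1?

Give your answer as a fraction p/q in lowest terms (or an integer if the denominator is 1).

Let h_i = expected steps to first reach s_1 from state i.
Boundary: h_s_1 = 0.
First-step equations for the other states:
  h_s_2 = 1 + 9/20*h_s_1 + 3/20*h_s_2 + 1/5*h_s_3 + 1/5*h_s_4
  h_s_3 = 1 + 3/10*h_s_1 + 9/20*h_s_2 + 1/10*h_s_3 + 3/20*h_s_4
  h_s_4 = 1 + 1/4*h_s_1 + 1/10*h_s_2 + 1/5*h_s_3 + 9/20*h_s_4

Substituting h_s_1 = 0 and rearranging gives the linear system (I - Q) h = 1:
  [17/20, -1/5, -1/5] . (h_s_2, h_s_3, h_s_4) = 1
  [-9/20, 9/10, -3/20] . (h_s_2, h_s_3, h_s_4) = 1
  [-1/10, -1/5, 11/20] . (h_s_2, h_s_3, h_s_4) = 1

Solving yields:
  h_s_2 = 1100/409
  h_s_3 = 3710/1227
  h_s_4 = 4180/1227

Starting state is s_2, so the expected hitting time is h_s_2 = 1100/409.

Answer: 1100/409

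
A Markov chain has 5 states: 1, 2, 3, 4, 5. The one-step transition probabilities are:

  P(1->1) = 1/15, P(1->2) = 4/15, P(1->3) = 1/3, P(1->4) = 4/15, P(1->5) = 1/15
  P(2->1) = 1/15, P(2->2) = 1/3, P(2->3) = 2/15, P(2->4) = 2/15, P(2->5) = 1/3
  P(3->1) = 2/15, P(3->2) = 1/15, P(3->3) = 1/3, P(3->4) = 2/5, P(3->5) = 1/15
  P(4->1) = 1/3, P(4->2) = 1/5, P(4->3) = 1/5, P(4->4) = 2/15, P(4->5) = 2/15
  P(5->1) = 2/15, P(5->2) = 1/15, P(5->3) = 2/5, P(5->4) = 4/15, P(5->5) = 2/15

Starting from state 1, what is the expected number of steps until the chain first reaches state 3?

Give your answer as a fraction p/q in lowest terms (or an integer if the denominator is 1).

Answer: 52530/14099

Derivation:
Let h_i = expected steps to first reach 3 from state i.
Boundary: h_3 = 0.
First-step equations for the other states:
  h_1 = 1 + 1/15*h_1 + 4/15*h_2 + 1/3*h_3 + 4/15*h_4 + 1/15*h_5
  h_2 = 1 + 1/15*h_1 + 1/3*h_2 + 2/15*h_3 + 2/15*h_4 + 1/3*h_5
  h_4 = 1 + 1/3*h_1 + 1/5*h_2 + 1/5*h_3 + 2/15*h_4 + 2/15*h_5
  h_5 = 1 + 2/15*h_1 + 1/15*h_2 + 2/5*h_3 + 4/15*h_4 + 2/15*h_5

Substituting h_3 = 0 and rearranging gives the linear system (I - Q) h = 1:
  [14/15, -4/15, -4/15, -1/15] . (h_1, h_2, h_4, h_5) = 1
  [-1/15, 2/3, -2/15, -1/3] . (h_1, h_2, h_4, h_5) = 1
  [-1/3, -1/5, 13/15, -2/15] . (h_1, h_2, h_4, h_5) = 1
  [-2/15, -1/15, -4/15, 13/15] . (h_1, h_2, h_4, h_5) = 1

Solving yields:
  h_1 = 52530/14099
  h_2 = 2670/613
  h_4 = 57855/14099
  h_5 = 46875/14099

Starting state is 1, so the expected hitting time is h_1 = 52530/14099.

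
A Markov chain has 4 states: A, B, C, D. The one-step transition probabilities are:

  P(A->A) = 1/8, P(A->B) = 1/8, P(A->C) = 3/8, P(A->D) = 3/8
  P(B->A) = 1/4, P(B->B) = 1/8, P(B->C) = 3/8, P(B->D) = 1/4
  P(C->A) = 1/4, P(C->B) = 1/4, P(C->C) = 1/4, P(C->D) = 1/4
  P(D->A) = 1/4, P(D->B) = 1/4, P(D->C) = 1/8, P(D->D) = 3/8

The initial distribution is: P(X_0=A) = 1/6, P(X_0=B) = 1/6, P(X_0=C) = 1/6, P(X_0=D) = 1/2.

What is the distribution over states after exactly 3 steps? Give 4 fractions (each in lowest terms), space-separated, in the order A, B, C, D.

Answer: 683/3072 19/96 805/3072 61/192

Derivation:
Propagating the distribution step by step (d_{t+1} = d_t * P):
d_0 = (A=1/6, B=1/6, C=1/6, D=1/2)
  d_1[A] = 1/6*1/8 + 1/6*1/4 + 1/6*1/4 + 1/2*1/4 = 11/48
  d_1[B] = 1/6*1/8 + 1/6*1/8 + 1/6*1/4 + 1/2*1/4 = 5/24
  d_1[C] = 1/6*3/8 + 1/6*3/8 + 1/6*1/4 + 1/2*1/8 = 11/48
  d_1[D] = 1/6*3/8 + 1/6*1/4 + 1/6*1/4 + 1/2*3/8 = 1/3
d_1 = (A=11/48, B=5/24, C=11/48, D=1/3)
  d_2[A] = 11/48*1/8 + 5/24*1/4 + 11/48*1/4 + 1/3*1/4 = 85/384
  d_2[B] = 11/48*1/8 + 5/24*1/8 + 11/48*1/4 + 1/3*1/4 = 25/128
  d_2[C] = 11/48*3/8 + 5/24*3/8 + 11/48*1/4 + 1/3*1/8 = 101/384
  d_2[D] = 11/48*3/8 + 5/24*1/4 + 11/48*1/4 + 1/3*3/8 = 41/128
d_2 = (A=85/384, B=25/128, C=101/384, D=41/128)
  d_3[A] = 85/384*1/8 + 25/128*1/4 + 101/384*1/4 + 41/128*1/4 = 683/3072
  d_3[B] = 85/384*1/8 + 25/128*1/8 + 101/384*1/4 + 41/128*1/4 = 19/96
  d_3[C] = 85/384*3/8 + 25/128*3/8 + 101/384*1/4 + 41/128*1/8 = 805/3072
  d_3[D] = 85/384*3/8 + 25/128*1/4 + 101/384*1/4 + 41/128*3/8 = 61/192
d_3 = (A=683/3072, B=19/96, C=805/3072, D=61/192)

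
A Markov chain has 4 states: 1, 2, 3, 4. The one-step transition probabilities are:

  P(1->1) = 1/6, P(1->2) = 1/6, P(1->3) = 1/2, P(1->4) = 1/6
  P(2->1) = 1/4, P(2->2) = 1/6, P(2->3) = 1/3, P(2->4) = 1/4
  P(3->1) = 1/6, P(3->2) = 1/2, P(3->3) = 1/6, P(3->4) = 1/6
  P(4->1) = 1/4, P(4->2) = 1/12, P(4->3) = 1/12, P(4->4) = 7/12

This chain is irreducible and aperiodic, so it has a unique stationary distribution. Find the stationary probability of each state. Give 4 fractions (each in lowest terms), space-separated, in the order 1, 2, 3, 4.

Answer: 76/359 80/359 89/359 114/359

Derivation:
The stationary distribution satisfies pi = pi * P, i.e.:
  pi_1 = 1/6*pi_1 + 1/4*pi_2 + 1/6*pi_3 + 1/4*pi_4
  pi_2 = 1/6*pi_1 + 1/6*pi_2 + 1/2*pi_3 + 1/12*pi_4
  pi_3 = 1/2*pi_1 + 1/3*pi_2 + 1/6*pi_3 + 1/12*pi_4
  pi_4 = 1/6*pi_1 + 1/4*pi_2 + 1/6*pi_3 + 7/12*pi_4
with normalization: pi_1 + pi_2 + pi_3 + pi_4 = 1.

Using the first 3 balance equations plus normalization, the linear system A*pi = b is:
  [-5/6, 1/4, 1/6, 1/4] . pi = 0
  [1/6, -5/6, 1/2, 1/12] . pi = 0
  [1/2, 1/3, -5/6, 1/12] . pi = 0
  [1, 1, 1, 1] . pi = 1

Solving yields:
  pi_1 = 76/359
  pi_2 = 80/359
  pi_3 = 89/359
  pi_4 = 114/359

Verification (pi * P):
  76/359*1/6 + 80/359*1/4 + 89/359*1/6 + 114/359*1/4 = 76/359 = pi_1  (ok)
  76/359*1/6 + 80/359*1/6 + 89/359*1/2 + 114/359*1/12 = 80/359 = pi_2  (ok)
  76/359*1/2 + 80/359*1/3 + 89/359*1/6 + 114/359*1/12 = 89/359 = pi_3  (ok)
  76/359*1/6 + 80/359*1/4 + 89/359*1/6 + 114/359*7/12 = 114/359 = pi_4  (ok)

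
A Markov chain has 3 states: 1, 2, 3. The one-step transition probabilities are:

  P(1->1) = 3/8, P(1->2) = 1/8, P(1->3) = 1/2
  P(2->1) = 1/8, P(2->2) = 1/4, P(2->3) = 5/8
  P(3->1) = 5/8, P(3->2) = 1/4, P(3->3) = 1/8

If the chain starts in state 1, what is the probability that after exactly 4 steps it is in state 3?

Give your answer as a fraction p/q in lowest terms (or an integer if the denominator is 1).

Answer: 191/512

Derivation:
Computing P^4 by repeated multiplication:
P^1 =
  1: [3/8, 1/8, 1/2]
  2: [1/8, 1/4, 5/8]
  3: [5/8, 1/4, 1/8]
P^2 =
  1: [15/32, 13/64, 21/64]
  2: [15/32, 15/64, 19/64]
  3: [11/32, 11/64, 31/64]
P^3 =
  1: [13/32, 49/256, 103/256]
  2: [25/64, 49/256, 107/256]
  3: [29/64, 53/256, 87/256]
P^4 =
  1: [219/512, 51/256, 191/512]
  2: [221/512, 103/512, 47/128]
  3: [209/512, 99/512, 51/128]

(P^4)[1 -> 3] = 191/512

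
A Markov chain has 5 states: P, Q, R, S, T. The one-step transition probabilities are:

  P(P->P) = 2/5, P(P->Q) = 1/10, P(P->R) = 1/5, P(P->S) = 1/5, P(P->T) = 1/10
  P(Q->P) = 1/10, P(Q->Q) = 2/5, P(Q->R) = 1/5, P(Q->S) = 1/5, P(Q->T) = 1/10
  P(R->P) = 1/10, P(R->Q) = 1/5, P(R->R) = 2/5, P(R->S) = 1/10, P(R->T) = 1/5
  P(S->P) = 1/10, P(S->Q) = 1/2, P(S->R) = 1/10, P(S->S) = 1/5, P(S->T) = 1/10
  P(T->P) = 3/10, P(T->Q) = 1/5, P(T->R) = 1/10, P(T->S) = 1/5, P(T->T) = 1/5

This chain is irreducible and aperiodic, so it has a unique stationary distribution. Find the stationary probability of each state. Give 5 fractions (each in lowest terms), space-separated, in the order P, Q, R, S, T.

Answer: 915/5047 1486/5047 152/721 129/721 97/721

Derivation:
The stationary distribution satisfies pi = pi * P, i.e.:
  pi_P = 2/5*pi_P + 1/10*pi_Q + 1/10*pi_R + 1/10*pi_S + 3/10*pi_T
  pi_Q = 1/10*pi_P + 2/5*pi_Q + 1/5*pi_R + 1/2*pi_S + 1/5*pi_T
  pi_R = 1/5*pi_P + 1/5*pi_Q + 2/5*pi_R + 1/10*pi_S + 1/10*pi_T
  pi_S = 1/5*pi_P + 1/5*pi_Q + 1/10*pi_R + 1/5*pi_S + 1/5*pi_T
  pi_T = 1/10*pi_P + 1/10*pi_Q + 1/5*pi_R + 1/10*pi_S + 1/5*pi_T
with normalization: pi_P + pi_Q + pi_R + pi_S + pi_T = 1.

Using the first 4 balance equations plus normalization, the linear system A*pi = b is:
  [-3/5, 1/10, 1/10, 1/10, 3/10] . pi = 0
  [1/10, -3/5, 1/5, 1/2, 1/5] . pi = 0
  [1/5, 1/5, -3/5, 1/10, 1/10] . pi = 0
  [1/5, 1/5, 1/10, -4/5, 1/5] . pi = 0
  [1, 1, 1, 1, 1] . pi = 1

Solving yields:
  pi_P = 915/5047
  pi_Q = 1486/5047
  pi_R = 152/721
  pi_S = 129/721
  pi_T = 97/721

Verification (pi * P):
  915/5047*2/5 + 1486/5047*1/10 + 152/721*1/10 + 129/721*1/10 + 97/721*3/10 = 915/5047 = pi_P  (ok)
  915/5047*1/10 + 1486/5047*2/5 + 152/721*1/5 + 129/721*1/2 + 97/721*1/5 = 1486/5047 = pi_Q  (ok)
  915/5047*1/5 + 1486/5047*1/5 + 152/721*2/5 + 129/721*1/10 + 97/721*1/10 = 152/721 = pi_R  (ok)
  915/5047*1/5 + 1486/5047*1/5 + 152/721*1/10 + 129/721*1/5 + 97/721*1/5 = 129/721 = pi_S  (ok)
  915/5047*1/10 + 1486/5047*1/10 + 152/721*1/5 + 129/721*1/10 + 97/721*1/5 = 97/721 = pi_T  (ok)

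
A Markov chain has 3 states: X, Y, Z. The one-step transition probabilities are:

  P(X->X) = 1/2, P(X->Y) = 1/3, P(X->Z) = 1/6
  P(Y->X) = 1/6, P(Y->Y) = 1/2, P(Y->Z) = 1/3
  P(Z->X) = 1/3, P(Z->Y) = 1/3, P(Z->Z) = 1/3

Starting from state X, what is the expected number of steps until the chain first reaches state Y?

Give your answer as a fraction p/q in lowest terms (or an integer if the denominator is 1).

Answer: 3

Derivation:
Let h_i = expected steps to first reach Y from state i.
Boundary: h_Y = 0.
First-step equations for the other states:
  h_X = 1 + 1/2*h_X + 1/3*h_Y + 1/6*h_Z
  h_Z = 1 + 1/3*h_X + 1/3*h_Y + 1/3*h_Z

Substituting h_Y = 0 and rearranging gives the linear system (I - Q) h = 1:
  [1/2, -1/6] . (h_X, h_Z) = 1
  [-1/3, 2/3] . (h_X, h_Z) = 1

Solving yields:
  h_X = 3
  h_Z = 3

Starting state is X, so the expected hitting time is h_X = 3.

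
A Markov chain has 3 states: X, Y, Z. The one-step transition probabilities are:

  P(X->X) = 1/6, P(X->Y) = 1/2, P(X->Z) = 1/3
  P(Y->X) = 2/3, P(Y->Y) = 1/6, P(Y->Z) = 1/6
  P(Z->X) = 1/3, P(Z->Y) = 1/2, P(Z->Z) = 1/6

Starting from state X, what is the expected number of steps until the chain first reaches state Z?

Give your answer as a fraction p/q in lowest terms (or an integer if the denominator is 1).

Answer: 48/13

Derivation:
Let h_i = expected steps to first reach Z from state i.
Boundary: h_Z = 0.
First-step equations for the other states:
  h_X = 1 + 1/6*h_X + 1/2*h_Y + 1/3*h_Z
  h_Y = 1 + 2/3*h_X + 1/6*h_Y + 1/6*h_Z

Substituting h_Z = 0 and rearranging gives the linear system (I - Q) h = 1:
  [5/6, -1/2] . (h_X, h_Y) = 1
  [-2/3, 5/6] . (h_X, h_Y) = 1

Solving yields:
  h_X = 48/13
  h_Y = 54/13

Starting state is X, so the expected hitting time is h_X = 48/13.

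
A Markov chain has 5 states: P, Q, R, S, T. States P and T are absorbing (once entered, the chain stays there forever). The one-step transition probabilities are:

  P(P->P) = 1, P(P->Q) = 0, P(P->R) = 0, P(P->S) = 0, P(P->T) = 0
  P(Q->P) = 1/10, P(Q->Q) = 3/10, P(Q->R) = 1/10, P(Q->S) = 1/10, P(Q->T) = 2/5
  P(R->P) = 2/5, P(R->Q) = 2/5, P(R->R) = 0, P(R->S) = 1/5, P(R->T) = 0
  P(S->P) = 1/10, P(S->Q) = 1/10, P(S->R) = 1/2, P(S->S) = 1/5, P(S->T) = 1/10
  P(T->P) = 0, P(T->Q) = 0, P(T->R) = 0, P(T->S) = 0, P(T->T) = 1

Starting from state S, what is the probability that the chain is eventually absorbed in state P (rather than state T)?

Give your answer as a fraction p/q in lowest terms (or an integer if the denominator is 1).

Answer: 40/71

Derivation:
Let a_i = P(absorbed in P | start in state i).
Boundary conditions: a_P = 1, a_T = 0.
For each transient state i, a_i = sum_j P(i->j) * a_j:
  a_Q = 1/10*a_P + 3/10*a_Q + 1/10*a_R + 1/10*a_S + 2/5*a_T
  a_R = 2/5*a_P + 2/5*a_Q + 0*a_R + 1/5*a_S + 0*a_T
  a_S = 1/10*a_P + 1/10*a_Q + 1/2*a_R + 1/5*a_S + 1/10*a_T

Substituting a_P = 1 and a_T = 0, rearrange to (I - Q) a = r where r[i] = P(i -> P):
  [7/10, -1/10, -1/10] . (a_Q, a_R, a_S) = 1/10
  [-2/5, 1, -1/5] . (a_Q, a_R, a_S) = 2/5
  [-1/10, -1/2, 4/5] . (a_Q, a_R, a_S) = 1/10

Solving yields:
  a_Q = 67/213
  a_R = 136/213
  a_S = 40/71

Starting state is S, so the absorption probability is a_S = 40/71.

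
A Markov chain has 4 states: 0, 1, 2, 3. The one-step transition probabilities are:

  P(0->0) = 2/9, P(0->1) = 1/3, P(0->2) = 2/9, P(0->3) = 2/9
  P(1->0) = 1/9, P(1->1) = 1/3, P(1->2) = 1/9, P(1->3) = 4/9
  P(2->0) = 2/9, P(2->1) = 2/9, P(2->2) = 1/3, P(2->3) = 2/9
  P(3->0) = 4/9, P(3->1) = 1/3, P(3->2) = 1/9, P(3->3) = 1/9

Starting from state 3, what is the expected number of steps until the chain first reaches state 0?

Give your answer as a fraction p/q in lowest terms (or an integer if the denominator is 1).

Answer: 189/58

Derivation:
Let h_i = expected steps to first reach 0 from state i.
Boundary: h_0 = 0.
First-step equations for the other states:
  h_1 = 1 + 1/9*h_0 + 1/3*h_1 + 1/9*h_2 + 4/9*h_3
  h_2 = 1 + 2/9*h_0 + 2/9*h_1 + 1/3*h_2 + 2/9*h_3
  h_3 = 1 + 4/9*h_0 + 1/3*h_1 + 1/9*h_2 + 1/9*h_3

Substituting h_0 = 0 and rearranging gives the linear system (I - Q) h = 1:
  [2/3, -1/9, -4/9] . (h_1, h_2, h_3) = 1
  [-2/9, 2/3, -2/9] . (h_1, h_2, h_3) = 1
  [-1/3, -1/9, 8/9] . (h_1, h_2, h_3) = 1

Solving yields:
  h_1 = 126/29
  h_2 = 117/29
  h_3 = 189/58

Starting state is 3, so the expected hitting time is h_3 = 189/58.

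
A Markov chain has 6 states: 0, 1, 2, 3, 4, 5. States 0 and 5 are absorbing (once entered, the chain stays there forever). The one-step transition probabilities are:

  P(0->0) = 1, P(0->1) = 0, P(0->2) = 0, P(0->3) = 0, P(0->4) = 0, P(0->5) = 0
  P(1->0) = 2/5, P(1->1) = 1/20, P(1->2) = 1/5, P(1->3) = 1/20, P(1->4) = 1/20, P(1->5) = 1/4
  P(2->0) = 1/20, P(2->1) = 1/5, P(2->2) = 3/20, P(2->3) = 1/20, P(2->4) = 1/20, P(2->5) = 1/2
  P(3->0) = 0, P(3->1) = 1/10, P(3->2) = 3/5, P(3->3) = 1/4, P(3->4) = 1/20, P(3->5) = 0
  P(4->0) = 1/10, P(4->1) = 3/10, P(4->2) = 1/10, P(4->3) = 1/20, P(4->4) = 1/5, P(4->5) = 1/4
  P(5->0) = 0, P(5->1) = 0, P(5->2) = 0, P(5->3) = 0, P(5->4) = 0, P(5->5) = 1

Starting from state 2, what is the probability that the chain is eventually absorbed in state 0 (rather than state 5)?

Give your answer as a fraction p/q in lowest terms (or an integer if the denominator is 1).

Let a_i = P(absorbed in 0 | start in state i).
Boundary conditions: a_0 = 1, a_5 = 0.
For each transient state i, a_i = sum_j P(i->j) * a_j:
  a_1 = 2/5*a_0 + 1/20*a_1 + 1/5*a_2 + 1/20*a_3 + 1/20*a_4 + 1/4*a_5
  a_2 = 1/20*a_0 + 1/5*a_1 + 3/20*a_2 + 1/20*a_3 + 1/20*a_4 + 1/2*a_5
  a_3 = 0*a_0 + 1/10*a_1 + 3/5*a_2 + 1/4*a_3 + 1/20*a_4 + 0*a_5
  a_4 = 1/10*a_0 + 3/10*a_1 + 1/10*a_2 + 1/20*a_3 + 1/5*a_4 + 1/4*a_5

Substituting a_0 = 1 and a_5 = 0, rearrange to (I - Q) a = r where r[i] = P(i -> 0):
  [19/20, -1/5, -1/20, -1/20] . (a_1, a_2, a_3, a_4) = 2/5
  [-1/5, 17/20, -1/20, -1/20] . (a_1, a_2, a_3, a_4) = 1/20
  [-1/10, -3/5, 3/4, -1/20] . (a_1, a_2, a_3, a_4) = 0
  [-3/10, -1/10, -1/20, 4/5] . (a_1, a_2, a_3, a_4) = 1/10

Solving yields:
  a_1 = 6496/13043
  a_2 = 2767/13043
  a_3 = 3388/13043
  a_4 = 4624/13043

Starting state is 2, so the absorption probability is a_2 = 2767/13043.

Answer: 2767/13043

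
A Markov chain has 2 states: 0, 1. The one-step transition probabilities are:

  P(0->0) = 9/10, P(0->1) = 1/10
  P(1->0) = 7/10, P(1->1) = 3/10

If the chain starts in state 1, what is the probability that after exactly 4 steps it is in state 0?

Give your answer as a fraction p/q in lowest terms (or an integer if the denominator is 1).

Answer: 546/625

Derivation:
Computing P^4 by repeated multiplication:
P^1 =
  0: [9/10, 1/10]
  1: [7/10, 3/10]
P^2 =
  0: [22/25, 3/25]
  1: [21/25, 4/25]
P^3 =
  0: [219/250, 31/250]
  1: [217/250, 33/250]
P^4 =
  0: [547/625, 78/625]
  1: [546/625, 79/625]

(P^4)[1 -> 0] = 546/625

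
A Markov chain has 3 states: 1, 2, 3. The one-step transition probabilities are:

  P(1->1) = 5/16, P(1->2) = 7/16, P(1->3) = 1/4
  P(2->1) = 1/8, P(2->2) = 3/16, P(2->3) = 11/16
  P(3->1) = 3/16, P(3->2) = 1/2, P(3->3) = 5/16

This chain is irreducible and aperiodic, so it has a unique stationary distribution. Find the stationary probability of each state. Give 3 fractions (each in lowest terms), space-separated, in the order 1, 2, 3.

Answer: 55/293 109/293 129/293

Derivation:
The stationary distribution satisfies pi = pi * P, i.e.:
  pi_1 = 5/16*pi_1 + 1/8*pi_2 + 3/16*pi_3
  pi_2 = 7/16*pi_1 + 3/16*pi_2 + 1/2*pi_3
  pi_3 = 1/4*pi_1 + 11/16*pi_2 + 5/16*pi_3
with normalization: pi_1 + pi_2 + pi_3 = 1.

Using the first 2 balance equations plus normalization, the linear system A*pi = b is:
  [-11/16, 1/8, 3/16] . pi = 0
  [7/16, -13/16, 1/2] . pi = 0
  [1, 1, 1] . pi = 1

Solving yields:
  pi_1 = 55/293
  pi_2 = 109/293
  pi_3 = 129/293

Verification (pi * P):
  55/293*5/16 + 109/293*1/8 + 129/293*3/16 = 55/293 = pi_1  (ok)
  55/293*7/16 + 109/293*3/16 + 129/293*1/2 = 109/293 = pi_2  (ok)
  55/293*1/4 + 109/293*11/16 + 129/293*5/16 = 129/293 = pi_3  (ok)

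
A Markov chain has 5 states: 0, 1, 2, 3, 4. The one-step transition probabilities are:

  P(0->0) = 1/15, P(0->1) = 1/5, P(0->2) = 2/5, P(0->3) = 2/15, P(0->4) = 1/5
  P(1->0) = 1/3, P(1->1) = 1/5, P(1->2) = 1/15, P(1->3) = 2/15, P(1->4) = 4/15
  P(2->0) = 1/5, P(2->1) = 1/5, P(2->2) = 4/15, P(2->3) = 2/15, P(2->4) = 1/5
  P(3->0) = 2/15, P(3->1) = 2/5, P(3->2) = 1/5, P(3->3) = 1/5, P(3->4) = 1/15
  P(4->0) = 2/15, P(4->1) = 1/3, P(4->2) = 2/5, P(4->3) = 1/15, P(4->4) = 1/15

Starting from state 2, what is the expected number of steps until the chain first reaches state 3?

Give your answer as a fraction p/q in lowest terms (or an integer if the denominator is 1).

Let h_i = expected steps to first reach 3 from state i.
Boundary: h_3 = 0.
First-step equations for the other states:
  h_0 = 1 + 1/15*h_0 + 1/5*h_1 + 2/5*h_2 + 2/15*h_3 + 1/5*h_4
  h_1 = 1 + 1/3*h_0 + 1/5*h_1 + 1/15*h_2 + 2/15*h_3 + 4/15*h_4
  h_2 = 1 + 1/5*h_0 + 1/5*h_1 + 4/15*h_2 + 2/15*h_3 + 1/5*h_4
  h_4 = 1 + 2/15*h_0 + 1/3*h_1 + 2/5*h_2 + 1/15*h_3 + 1/15*h_4

Substituting h_3 = 0 and rearranging gives the linear system (I - Q) h = 1:
  [14/15, -1/5, -2/5, -1/5] . (h_0, h_1, h_2, h_4) = 1
  [-1/3, 4/5, -1/15, -4/15] . (h_0, h_1, h_2, h_4) = 1
  [-1/5, -1/5, 11/15, -1/5] . (h_0, h_1, h_2, h_4) = 1
  [-2/15, -1/3, -2/5, 14/15] . (h_0, h_1, h_2, h_4) = 1

Solving yields:
  h_0 = 3795/458
  h_1 = 1905/229
  h_2 = 3795/458
  h_4 = 2010/229

Starting state is 2, so the expected hitting time is h_2 = 3795/458.

Answer: 3795/458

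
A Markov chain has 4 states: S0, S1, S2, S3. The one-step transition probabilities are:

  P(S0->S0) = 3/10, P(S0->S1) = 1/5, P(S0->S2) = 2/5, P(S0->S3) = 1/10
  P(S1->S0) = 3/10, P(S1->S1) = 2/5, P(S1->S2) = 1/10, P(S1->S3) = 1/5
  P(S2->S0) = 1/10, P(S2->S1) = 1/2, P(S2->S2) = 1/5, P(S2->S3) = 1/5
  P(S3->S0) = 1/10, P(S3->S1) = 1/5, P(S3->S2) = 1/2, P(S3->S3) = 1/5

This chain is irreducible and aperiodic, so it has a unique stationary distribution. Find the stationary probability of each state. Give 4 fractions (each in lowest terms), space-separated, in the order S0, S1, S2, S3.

Answer: 99/467 325/934 122/467 167/934

Derivation:
The stationary distribution satisfies pi = pi * P, i.e.:
  pi_S0 = 3/10*pi_S0 + 3/10*pi_S1 + 1/10*pi_S2 + 1/10*pi_S3
  pi_S1 = 1/5*pi_S0 + 2/5*pi_S1 + 1/2*pi_S2 + 1/5*pi_S3
  pi_S2 = 2/5*pi_S0 + 1/10*pi_S1 + 1/5*pi_S2 + 1/2*pi_S3
  pi_S3 = 1/10*pi_S0 + 1/5*pi_S1 + 1/5*pi_S2 + 1/5*pi_S3
with normalization: pi_S0 + pi_S1 + pi_S2 + pi_S3 = 1.

Using the first 3 balance equations plus normalization, the linear system A*pi = b is:
  [-7/10, 3/10, 1/10, 1/10] . pi = 0
  [1/5, -3/5, 1/2, 1/5] . pi = 0
  [2/5, 1/10, -4/5, 1/2] . pi = 0
  [1, 1, 1, 1] . pi = 1

Solving yields:
  pi_S0 = 99/467
  pi_S1 = 325/934
  pi_S2 = 122/467
  pi_S3 = 167/934

Verification (pi * P):
  99/467*3/10 + 325/934*3/10 + 122/467*1/10 + 167/934*1/10 = 99/467 = pi_S0  (ok)
  99/467*1/5 + 325/934*2/5 + 122/467*1/2 + 167/934*1/5 = 325/934 = pi_S1  (ok)
  99/467*2/5 + 325/934*1/10 + 122/467*1/5 + 167/934*1/2 = 122/467 = pi_S2  (ok)
  99/467*1/10 + 325/934*1/5 + 122/467*1/5 + 167/934*1/5 = 167/934 = pi_S3  (ok)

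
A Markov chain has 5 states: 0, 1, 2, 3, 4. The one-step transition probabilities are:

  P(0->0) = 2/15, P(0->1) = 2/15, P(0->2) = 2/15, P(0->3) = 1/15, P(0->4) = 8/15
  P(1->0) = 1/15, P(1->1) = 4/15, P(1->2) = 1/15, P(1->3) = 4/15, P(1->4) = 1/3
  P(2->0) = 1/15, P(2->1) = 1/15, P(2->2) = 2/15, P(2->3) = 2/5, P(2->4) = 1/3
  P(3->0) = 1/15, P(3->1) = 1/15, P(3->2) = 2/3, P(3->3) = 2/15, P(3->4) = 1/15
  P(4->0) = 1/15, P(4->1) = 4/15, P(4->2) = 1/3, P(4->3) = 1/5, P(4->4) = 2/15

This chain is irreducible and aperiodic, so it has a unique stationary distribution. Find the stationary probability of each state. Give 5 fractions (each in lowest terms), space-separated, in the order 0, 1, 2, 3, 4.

The stationary distribution satisfies pi = pi * P, i.e.:
  pi_0 = 2/15*pi_0 + 1/15*pi_1 + 1/15*pi_2 + 1/15*pi_3 + 1/15*pi_4
  pi_1 = 2/15*pi_0 + 4/15*pi_1 + 1/15*pi_2 + 1/15*pi_3 + 4/15*pi_4
  pi_2 = 2/15*pi_0 + 1/15*pi_1 + 2/15*pi_2 + 2/3*pi_3 + 1/3*pi_4
  pi_3 = 1/15*pi_0 + 4/15*pi_1 + 2/5*pi_2 + 2/15*pi_3 + 1/5*pi_4
  pi_4 = 8/15*pi_0 + 1/3*pi_1 + 1/3*pi_2 + 1/15*pi_3 + 2/15*pi_4
with normalization: pi_0 + pi_1 + pi_2 + pi_3 + pi_4 = 1.

Using the first 4 balance equations plus normalization, the linear system A*pi = b is:
  [-13/15, 1/15, 1/15, 1/15, 1/15] . pi = 0
  [2/15, -11/15, 1/15, 1/15, 4/15] . pi = 0
  [2/15, 1/15, -13/15, 2/3, 1/3] . pi = 0
  [1/15, 4/15, 2/5, -13/15, 1/5] . pi = 0
  [1, 1, 1, 1, 1] . pi = 1

Solving yields:
  pi_0 = 1/14
  pi_1 = 2721/18368
  pi_2 = 5525/18368
  pi_3 = 2243/9184
  pi_4 = 1081/4592

Verification (pi * P):
  1/14*2/15 + 2721/18368*1/15 + 5525/18368*1/15 + 2243/9184*1/15 + 1081/4592*1/15 = 1/14 = pi_0  (ok)
  1/14*2/15 + 2721/18368*4/15 + 5525/18368*1/15 + 2243/9184*1/15 + 1081/4592*4/15 = 2721/18368 = pi_1  (ok)
  1/14*2/15 + 2721/18368*1/15 + 5525/18368*2/15 + 2243/9184*2/3 + 1081/4592*1/3 = 5525/18368 = pi_2  (ok)
  1/14*1/15 + 2721/18368*4/15 + 5525/18368*2/5 + 2243/9184*2/15 + 1081/4592*1/5 = 2243/9184 = pi_3  (ok)
  1/14*8/15 + 2721/18368*1/3 + 5525/18368*1/3 + 2243/9184*1/15 + 1081/4592*2/15 = 1081/4592 = pi_4  (ok)

Answer: 1/14 2721/18368 5525/18368 2243/9184 1081/4592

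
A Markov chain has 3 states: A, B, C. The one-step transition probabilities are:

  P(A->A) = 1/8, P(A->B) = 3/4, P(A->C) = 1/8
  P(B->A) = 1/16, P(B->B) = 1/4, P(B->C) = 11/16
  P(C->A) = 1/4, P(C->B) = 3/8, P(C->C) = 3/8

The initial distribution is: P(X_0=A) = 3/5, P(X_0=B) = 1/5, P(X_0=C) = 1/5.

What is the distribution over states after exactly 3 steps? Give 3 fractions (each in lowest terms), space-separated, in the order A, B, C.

Propagating the distribution step by step (d_{t+1} = d_t * P):
d_0 = (A=3/5, B=1/5, C=1/5)
  d_1[A] = 3/5*1/8 + 1/5*1/16 + 1/5*1/4 = 11/80
  d_1[B] = 3/5*3/4 + 1/5*1/4 + 1/5*3/8 = 23/40
  d_1[C] = 3/5*1/8 + 1/5*11/16 + 1/5*3/8 = 23/80
d_1 = (A=11/80, B=23/40, C=23/80)
  d_2[A] = 11/80*1/8 + 23/40*1/16 + 23/80*1/4 = 1/8
  d_2[B] = 11/80*3/4 + 23/40*1/4 + 23/80*3/8 = 227/640
  d_2[C] = 11/80*1/8 + 23/40*11/16 + 23/80*3/8 = 333/640
d_2 = (A=1/8, B=227/640, C=333/640)
  d_3[A] = 1/8*1/8 + 227/640*1/16 + 333/640*1/4 = 1719/10240
  d_3[B] = 1/8*3/4 + 227/640*1/4 + 333/640*3/8 = 1933/5120
  d_3[C] = 1/8*1/8 + 227/640*11/16 + 333/640*3/8 = 931/2048
d_3 = (A=1719/10240, B=1933/5120, C=931/2048)

Answer: 1719/10240 1933/5120 931/2048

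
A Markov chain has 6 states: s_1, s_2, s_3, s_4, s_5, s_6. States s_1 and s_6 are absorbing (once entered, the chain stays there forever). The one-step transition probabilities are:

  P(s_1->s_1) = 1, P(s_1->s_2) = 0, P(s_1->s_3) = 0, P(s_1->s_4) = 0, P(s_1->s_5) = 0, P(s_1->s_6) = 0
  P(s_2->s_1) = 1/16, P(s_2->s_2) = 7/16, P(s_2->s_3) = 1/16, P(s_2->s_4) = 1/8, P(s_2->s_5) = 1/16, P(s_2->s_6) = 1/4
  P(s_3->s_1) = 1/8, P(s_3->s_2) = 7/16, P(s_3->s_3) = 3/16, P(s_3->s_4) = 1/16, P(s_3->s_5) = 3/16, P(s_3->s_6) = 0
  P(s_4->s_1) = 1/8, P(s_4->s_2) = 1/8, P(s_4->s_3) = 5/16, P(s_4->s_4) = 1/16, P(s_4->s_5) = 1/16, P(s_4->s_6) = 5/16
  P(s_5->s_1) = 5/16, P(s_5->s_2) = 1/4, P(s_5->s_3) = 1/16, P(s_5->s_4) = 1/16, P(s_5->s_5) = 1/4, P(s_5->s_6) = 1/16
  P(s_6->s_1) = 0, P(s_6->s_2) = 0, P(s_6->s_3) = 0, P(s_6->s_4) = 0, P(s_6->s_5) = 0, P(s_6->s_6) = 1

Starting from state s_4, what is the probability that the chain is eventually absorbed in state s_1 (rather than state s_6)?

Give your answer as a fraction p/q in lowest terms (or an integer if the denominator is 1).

Let a_i = P(absorbed in s_1 | start in state i).
Boundary conditions: a_s_1 = 1, a_s_6 = 0.
For each transient state i, a_i = sum_j P(i->j) * a_j:
  a_s_2 = 1/16*a_s_1 + 7/16*a_s_2 + 1/16*a_s_3 + 1/8*a_s_4 + 1/16*a_s_5 + 1/4*a_s_6
  a_s_3 = 1/8*a_s_1 + 7/16*a_s_2 + 3/16*a_s_3 + 1/16*a_s_4 + 3/16*a_s_5 + 0*a_s_6
  a_s_4 = 1/8*a_s_1 + 1/8*a_s_2 + 5/16*a_s_3 + 1/16*a_s_4 + 1/16*a_s_5 + 5/16*a_s_6
  a_s_5 = 5/16*a_s_1 + 1/4*a_s_2 + 1/16*a_s_3 + 1/16*a_s_4 + 1/4*a_s_5 + 1/16*a_s_6

Substituting a_s_1 = 1 and a_s_6 = 0, rearrange to (I - Q) a = r where r[i] = P(i -> s_1):
  [9/16, -1/16, -1/8, -1/16] . (a_s_2, a_s_3, a_s_4, a_s_5) = 1/16
  [-7/16, 13/16, -1/16, -3/16] . (a_s_2, a_s_3, a_s_4, a_s_5) = 1/8
  [-1/8, -5/16, 15/16, -1/16] . (a_s_2, a_s_3, a_s_4, a_s_5) = 1/8
  [-1/4, -1/16, -1/16, 3/4] . (a_s_2, a_s_3, a_s_4, a_s_5) = 5/16

Solving yields:
  a_s_2 = 4978/15769
  a_s_3 = 7728/15769
  a_s_4 = 459/1213
  a_s_5 = 9371/15769

Starting state is s_4, so the absorption probability is a_s_4 = 459/1213.

Answer: 459/1213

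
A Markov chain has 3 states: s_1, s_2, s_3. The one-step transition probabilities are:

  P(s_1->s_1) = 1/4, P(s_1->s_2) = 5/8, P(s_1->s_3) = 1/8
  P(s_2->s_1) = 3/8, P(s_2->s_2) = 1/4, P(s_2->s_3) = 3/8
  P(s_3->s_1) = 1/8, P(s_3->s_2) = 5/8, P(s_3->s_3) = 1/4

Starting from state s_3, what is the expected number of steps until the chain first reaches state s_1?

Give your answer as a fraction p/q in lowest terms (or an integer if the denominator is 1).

Answer: 88/21

Derivation:
Let h_i = expected steps to first reach s_1 from state i.
Boundary: h_s_1 = 0.
First-step equations for the other states:
  h_s_2 = 1 + 3/8*h_s_1 + 1/4*h_s_2 + 3/8*h_s_3
  h_s_3 = 1 + 1/8*h_s_1 + 5/8*h_s_2 + 1/4*h_s_3

Substituting h_s_1 = 0 and rearranging gives the linear system (I - Q) h = 1:
  [3/4, -3/8] . (h_s_2, h_s_3) = 1
  [-5/8, 3/4] . (h_s_2, h_s_3) = 1

Solving yields:
  h_s_2 = 24/7
  h_s_3 = 88/21

Starting state is s_3, so the expected hitting time is h_s_3 = 88/21.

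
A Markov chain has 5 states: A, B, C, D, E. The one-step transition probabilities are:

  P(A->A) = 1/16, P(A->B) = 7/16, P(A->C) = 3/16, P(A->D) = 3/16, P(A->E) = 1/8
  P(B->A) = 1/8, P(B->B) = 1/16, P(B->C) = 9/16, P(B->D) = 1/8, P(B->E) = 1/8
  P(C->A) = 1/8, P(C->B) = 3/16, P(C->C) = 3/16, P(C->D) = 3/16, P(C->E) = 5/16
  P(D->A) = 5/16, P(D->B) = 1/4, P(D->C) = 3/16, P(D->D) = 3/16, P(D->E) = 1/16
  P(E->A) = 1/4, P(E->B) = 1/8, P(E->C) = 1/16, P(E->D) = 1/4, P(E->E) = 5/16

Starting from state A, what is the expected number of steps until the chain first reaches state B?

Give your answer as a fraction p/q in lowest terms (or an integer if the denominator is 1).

Let h_i = expected steps to first reach B from state i.
Boundary: h_B = 0.
First-step equations for the other states:
  h_A = 1 + 1/16*h_A + 7/16*h_B + 3/16*h_C + 3/16*h_D + 1/8*h_E
  h_C = 1 + 1/8*h_A + 3/16*h_B + 3/16*h_C + 3/16*h_D + 5/16*h_E
  h_D = 1 + 5/16*h_A + 1/4*h_B + 3/16*h_C + 3/16*h_D + 1/16*h_E
  h_E = 1 + 1/4*h_A + 1/8*h_B + 1/16*h_C + 1/4*h_D + 5/16*h_E

Substituting h_B = 0 and rearranging gives the linear system (I - Q) h = 1:
  [15/16, -3/16, -3/16, -1/8] . (h_A, h_C, h_D, h_E) = 1
  [-1/8, 13/16, -3/16, -5/16] . (h_A, h_C, h_D, h_E) = 1
  [-5/16, -3/16, 13/16, -1/16] . (h_A, h_C, h_D, h_E) = 1
  [-1/4, -1/16, -1/4, 11/16] . (h_A, h_C, h_D, h_E) = 1

Solving yields:
  h_A = 11008/3343
  h_C = 14480/3343
  h_D = 12832/3343
  h_E = 14848/3343

Starting state is A, so the expected hitting time is h_A = 11008/3343.

Answer: 11008/3343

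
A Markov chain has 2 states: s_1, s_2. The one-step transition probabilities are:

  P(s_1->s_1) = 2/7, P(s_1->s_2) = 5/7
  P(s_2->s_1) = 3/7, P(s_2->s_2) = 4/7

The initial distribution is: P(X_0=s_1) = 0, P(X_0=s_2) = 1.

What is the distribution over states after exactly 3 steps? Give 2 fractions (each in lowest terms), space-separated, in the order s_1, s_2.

Propagating the distribution step by step (d_{t+1} = d_t * P):
d_0 = (s_1=0, s_2=1)
  d_1[s_1] = 0*2/7 + 1*3/7 = 3/7
  d_1[s_2] = 0*5/7 + 1*4/7 = 4/7
d_1 = (s_1=3/7, s_2=4/7)
  d_2[s_1] = 3/7*2/7 + 4/7*3/7 = 18/49
  d_2[s_2] = 3/7*5/7 + 4/7*4/7 = 31/49
d_2 = (s_1=18/49, s_2=31/49)
  d_3[s_1] = 18/49*2/7 + 31/49*3/7 = 129/343
  d_3[s_2] = 18/49*5/7 + 31/49*4/7 = 214/343
d_3 = (s_1=129/343, s_2=214/343)

Answer: 129/343 214/343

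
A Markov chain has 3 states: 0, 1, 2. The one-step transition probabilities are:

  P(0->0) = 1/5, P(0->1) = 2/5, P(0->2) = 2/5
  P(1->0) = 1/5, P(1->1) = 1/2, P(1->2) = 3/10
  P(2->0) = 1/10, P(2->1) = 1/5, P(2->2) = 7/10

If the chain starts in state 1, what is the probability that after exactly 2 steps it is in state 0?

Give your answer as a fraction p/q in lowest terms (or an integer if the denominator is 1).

Answer: 17/100

Derivation:
Computing P^2 by repeated multiplication:
P^1 =
  0: [1/5, 2/5, 2/5]
  1: [1/5, 1/2, 3/10]
  2: [1/10, 1/5, 7/10]
P^2 =
  0: [4/25, 9/25, 12/25]
  1: [17/100, 39/100, 11/25]
  2: [13/100, 7/25, 59/100]

(P^2)[1 -> 0] = 17/100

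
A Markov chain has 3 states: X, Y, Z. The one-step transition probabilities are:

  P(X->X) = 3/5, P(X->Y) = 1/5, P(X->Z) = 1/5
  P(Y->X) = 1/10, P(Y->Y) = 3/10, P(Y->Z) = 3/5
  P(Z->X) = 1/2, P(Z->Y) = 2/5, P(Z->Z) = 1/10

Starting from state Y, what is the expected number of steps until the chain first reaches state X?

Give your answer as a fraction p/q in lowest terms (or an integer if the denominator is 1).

Let h_i = expected steps to first reach X from state i.
Boundary: h_X = 0.
First-step equations for the other states:
  h_Y = 1 + 1/10*h_X + 3/10*h_Y + 3/5*h_Z
  h_Z = 1 + 1/2*h_X + 2/5*h_Y + 1/10*h_Z

Substituting h_X = 0 and rearranging gives the linear system (I - Q) h = 1:
  [7/10, -3/5] . (h_Y, h_Z) = 1
  [-2/5, 9/10] . (h_Y, h_Z) = 1

Solving yields:
  h_Y = 50/13
  h_Z = 110/39

Starting state is Y, so the expected hitting time is h_Y = 50/13.

Answer: 50/13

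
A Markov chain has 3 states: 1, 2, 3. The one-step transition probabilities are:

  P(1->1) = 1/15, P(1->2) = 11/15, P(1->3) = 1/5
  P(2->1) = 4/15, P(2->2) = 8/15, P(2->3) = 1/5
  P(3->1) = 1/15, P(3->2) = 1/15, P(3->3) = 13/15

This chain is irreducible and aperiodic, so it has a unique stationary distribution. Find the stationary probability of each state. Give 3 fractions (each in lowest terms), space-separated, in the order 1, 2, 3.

Answer: 11/90 5/18 3/5

Derivation:
The stationary distribution satisfies pi = pi * P, i.e.:
  pi_1 = 1/15*pi_1 + 4/15*pi_2 + 1/15*pi_3
  pi_2 = 11/15*pi_1 + 8/15*pi_2 + 1/15*pi_3
  pi_3 = 1/5*pi_1 + 1/5*pi_2 + 13/15*pi_3
with normalization: pi_1 + pi_2 + pi_3 = 1.

Using the first 2 balance equations plus normalization, the linear system A*pi = b is:
  [-14/15, 4/15, 1/15] . pi = 0
  [11/15, -7/15, 1/15] . pi = 0
  [1, 1, 1] . pi = 1

Solving yields:
  pi_1 = 11/90
  pi_2 = 5/18
  pi_3 = 3/5

Verification (pi * P):
  11/90*1/15 + 5/18*4/15 + 3/5*1/15 = 11/90 = pi_1  (ok)
  11/90*11/15 + 5/18*8/15 + 3/5*1/15 = 5/18 = pi_2  (ok)
  11/90*1/5 + 5/18*1/5 + 3/5*13/15 = 3/5 = pi_3  (ok)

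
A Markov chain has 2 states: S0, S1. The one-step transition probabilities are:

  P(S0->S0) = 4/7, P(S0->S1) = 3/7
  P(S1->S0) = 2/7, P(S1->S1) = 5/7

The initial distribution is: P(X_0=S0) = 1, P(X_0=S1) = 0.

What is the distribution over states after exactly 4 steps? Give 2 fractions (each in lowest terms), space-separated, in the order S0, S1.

Answer: 970/2401 1431/2401

Derivation:
Propagating the distribution step by step (d_{t+1} = d_t * P):
d_0 = (S0=1, S1=0)
  d_1[S0] = 1*4/7 + 0*2/7 = 4/7
  d_1[S1] = 1*3/7 + 0*5/7 = 3/7
d_1 = (S0=4/7, S1=3/7)
  d_2[S0] = 4/7*4/7 + 3/7*2/7 = 22/49
  d_2[S1] = 4/7*3/7 + 3/7*5/7 = 27/49
d_2 = (S0=22/49, S1=27/49)
  d_3[S0] = 22/49*4/7 + 27/49*2/7 = 142/343
  d_3[S1] = 22/49*3/7 + 27/49*5/7 = 201/343
d_3 = (S0=142/343, S1=201/343)
  d_4[S0] = 142/343*4/7 + 201/343*2/7 = 970/2401
  d_4[S1] = 142/343*3/7 + 201/343*5/7 = 1431/2401
d_4 = (S0=970/2401, S1=1431/2401)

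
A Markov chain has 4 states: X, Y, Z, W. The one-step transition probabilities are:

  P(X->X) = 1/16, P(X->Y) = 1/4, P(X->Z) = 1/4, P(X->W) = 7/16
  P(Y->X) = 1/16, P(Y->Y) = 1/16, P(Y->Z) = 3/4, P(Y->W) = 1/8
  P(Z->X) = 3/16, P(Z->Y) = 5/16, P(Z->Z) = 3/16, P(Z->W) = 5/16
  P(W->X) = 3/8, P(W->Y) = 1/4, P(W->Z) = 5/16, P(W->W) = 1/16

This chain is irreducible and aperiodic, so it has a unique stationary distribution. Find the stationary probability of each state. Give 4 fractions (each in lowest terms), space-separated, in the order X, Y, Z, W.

The stationary distribution satisfies pi = pi * P, i.e.:
  pi_X = 1/16*pi_X + 1/16*pi_Y + 3/16*pi_Z + 3/8*pi_W
  pi_Y = 1/4*pi_X + 1/16*pi_Y + 5/16*pi_Z + 1/4*pi_W
  pi_Z = 1/4*pi_X + 3/4*pi_Y + 3/16*pi_Z + 5/16*pi_W
  pi_W = 7/16*pi_X + 1/8*pi_Y + 5/16*pi_Z + 1/16*pi_W
with normalization: pi_X + pi_Y + pi_Z + pi_W = 1.

Using the first 3 balance equations plus normalization, the linear system A*pi = b is:
  [-15/16, 1/16, 3/16, 3/8] . pi = 0
  [1/4, -15/16, 5/16, 1/4] . pi = 0
  [1/4, 3/4, -13/16, 5/16] . pi = 0
  [1, 1, 1, 1] . pi = 1

Solving yields:
  pi_X = 1256/6973
  pi_Y = 1599/6973
  pi_Z = 131/367
  pi_W = 1629/6973

Verification (pi * P):
  1256/6973*1/16 + 1599/6973*1/16 + 131/367*3/16 + 1629/6973*3/8 = 1256/6973 = pi_X  (ok)
  1256/6973*1/4 + 1599/6973*1/16 + 131/367*5/16 + 1629/6973*1/4 = 1599/6973 = pi_Y  (ok)
  1256/6973*1/4 + 1599/6973*3/4 + 131/367*3/16 + 1629/6973*5/16 = 131/367 = pi_Z  (ok)
  1256/6973*7/16 + 1599/6973*1/8 + 131/367*5/16 + 1629/6973*1/16 = 1629/6973 = pi_W  (ok)

Answer: 1256/6973 1599/6973 131/367 1629/6973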